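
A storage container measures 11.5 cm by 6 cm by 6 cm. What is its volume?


Shape: rectangular prism
l = 11.5 cm, w = 6 cm, h = 6 cm
Formula: V = l * w * h
V = 11.5 * 6 * 6
V = 69 * 6
V = 414
414 cm^3


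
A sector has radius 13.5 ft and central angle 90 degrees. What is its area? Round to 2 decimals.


Shape: circular sector
Radius r = 13.5 ft, Angle = 90 degrees
Formula: A = (angle/360) * pi * r^2
r^2 = 182.25
Fraction of circle = 90/360
A = (90/360) * pi * 182.25
A = 45.5625 * pi
A = 143.14
143.14 ft^2


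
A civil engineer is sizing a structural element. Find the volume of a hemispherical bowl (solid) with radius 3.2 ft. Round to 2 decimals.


Shape: hemisphere (half of a sphere)
Radius r = 3.2 ft
Formula: V = (1/2) * (4/3) * pi * r^3 = (2/3) * pi * r^3
r^3 = 32.768
(2/3) * 32.768 = 21.845333
V = 21.845333 * pi
V = 68.63
68.63 ft^3


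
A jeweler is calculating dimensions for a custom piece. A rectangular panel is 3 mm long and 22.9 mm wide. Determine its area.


Shape: rectangle
Length l = 3 mm, Width w = 22.9 mm
Formula: A = l * w
A = 3 * 22.9
A = 68.7
68.7 mm^2


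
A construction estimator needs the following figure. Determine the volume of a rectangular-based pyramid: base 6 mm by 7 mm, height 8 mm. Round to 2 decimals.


Shape: rectangular pyramid
Base: 6 mm x 7 mm, Height h = 8 mm
Formula: V = (1/3) * base_area * h
base_area = 6 * 7 = 42
base_area * h = 42 * 8 = 336
V = 336 / 3
V = 112
112 mm^3


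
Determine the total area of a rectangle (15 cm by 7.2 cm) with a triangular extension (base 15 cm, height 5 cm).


Composite shape: rectangle + triangle
Rectangle area = 15 * 7.2 = 108
Triangle area = 0.5 * 15 * 5 = 37.5
Total = 108 + 37.5
Total = 145.5
145.5 cm^2


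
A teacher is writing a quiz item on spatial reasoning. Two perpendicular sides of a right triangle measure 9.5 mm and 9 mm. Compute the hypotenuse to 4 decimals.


Shape: right triangle
Legs a = 9.5 mm, b = 9 mm
Formula: c = sqrt(a^2 + b^2)
a^2 = 90.25, b^2 = 81
a^2 + b^2 = 171.25
c = sqrt(171.25)
c = 13.0863
13.0863 mm


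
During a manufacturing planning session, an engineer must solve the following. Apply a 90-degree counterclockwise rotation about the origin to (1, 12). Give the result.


Transformation: rotation about the origin
Original point: (1, 12)
Rule for 90 deg counterclockwise: (x, y) -> (-y, x)
Apply: (1, 12) -> (-12, 1)
(-12, 1)


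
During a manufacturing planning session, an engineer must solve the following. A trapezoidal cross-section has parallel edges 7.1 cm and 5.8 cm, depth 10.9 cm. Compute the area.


Shape: trapezoid
Parallel sides a = 7.1 cm, b = 5.8 cm; Height h = 10.9 cm
Formula: A = (a + b) * h / 2
a + b = 7.1 + 5.8 = 12.9
A = 12.9 * 10.9 / 2
A = 140.61 / 2
A = 70.305
70.305 cm^2


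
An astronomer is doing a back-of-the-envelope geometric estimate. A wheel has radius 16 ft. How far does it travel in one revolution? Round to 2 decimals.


Shape: circle
Radius r = 16 ft
Formula: C = 2 * pi * r
C = 2 * pi * 16
C = 32 * pi
C = 100.53
100.53 ft


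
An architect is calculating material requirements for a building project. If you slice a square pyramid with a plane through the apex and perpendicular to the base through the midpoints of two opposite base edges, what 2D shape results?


Solid: square pyramid
Cutting plane: through the apex and perpendicular to the base through the midpoints of two opposite base edges
Visualize the intersection of the plane with the solid's surface.
The boundary of the cut region is a isosceles triangle.
isosceles triangle


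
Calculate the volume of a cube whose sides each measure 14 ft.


Shape: cube
Side s = 14 ft
Formula: V = s^3
V = 14 * 14 * 14
V = 196 * 14
V = 2744
2744 ft^3


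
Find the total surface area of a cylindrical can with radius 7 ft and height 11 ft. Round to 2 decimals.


Shape: closed cylinder
Radius r = 7 ft, Height h = 11 ft
Formula: SA = 2*pi*r^2 + 2*pi*r*h = 2*pi*r*(r + h)
r + h = 18
2 * r * (r + h) = 2 * 7 * 18 = 252
SA = 252 * pi
SA = 791.68
791.68 ft^2


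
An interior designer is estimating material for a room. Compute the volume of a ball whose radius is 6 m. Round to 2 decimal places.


Shape: sphere
Radius r = 6 m
Formula: V = (4/3) * pi * r^3
r^3 = 216
(4/3) * 216 = 288
V = 288 * pi
V = 904.78
904.78 m^3


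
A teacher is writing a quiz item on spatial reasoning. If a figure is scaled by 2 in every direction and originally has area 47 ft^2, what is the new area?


Linear scale factor k = 2
Original area = 47 ft^2
Rule: under a linear scaling by k, areas scale by k^2.
k^2 = 2^2 = 4
New area = 47 * 4
New area = 188
188 ft^2


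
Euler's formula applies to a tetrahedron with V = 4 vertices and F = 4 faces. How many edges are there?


Polyhedron: tetrahedron
Euler's formula for convex polyhedra: V - E + F = 2
Given: V = 4 vertices and F = 4 faces
Solve for E:
E = V + F - 2 = 4 + 4 - 2 = 6
6 edges


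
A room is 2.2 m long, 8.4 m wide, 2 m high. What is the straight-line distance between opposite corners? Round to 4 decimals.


Shape: rectangular box (space diagonal)
l = 2.2 m, w = 8.4 m, h = 2 m
Visualize: the diagonal of the base, then a right triangle with that diagonal and the height.
Formula: d = sqrt(l^2 + w^2 + h^2)
l^2 + w^2 + h^2 = 4.84 + 70.56 + 4 = 79.4
d = sqrt(79.4)
d = 8.9107
8.9107 m


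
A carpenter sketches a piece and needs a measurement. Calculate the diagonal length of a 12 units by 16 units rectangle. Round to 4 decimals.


Shape: rectangle (diagonal via Pythagoras)
Sides: 12 units and 16 units
Formula: d = sqrt(l^2 + w^2)
l^2 = 144, w^2 = 256
l^2 + w^2 = 400
d = sqrt(400)
d = 20.0
20 units


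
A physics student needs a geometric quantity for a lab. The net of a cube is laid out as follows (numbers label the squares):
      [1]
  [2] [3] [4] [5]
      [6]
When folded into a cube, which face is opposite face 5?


Net: cross layout. Take square 3 as the base (bottom).
Fold the four squares in the horizontal row up around 3: 2 -> left, 4 -> right, 5 wraps to the top.
Fold 1 and 6 up from 3: 1 -> back, 6 -> front.
Opposite pairs are therefore: (1, 6), (2, 4), (3, 5).
Face 5 is opposite face 3.
face 3


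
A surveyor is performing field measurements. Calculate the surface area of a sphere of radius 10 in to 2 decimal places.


Shape: sphere
Radius r = 10 in
Formula: SA = 4 * pi * r^2
r^2 = 100
SA = 4 * pi * 100
SA = 400 * pi
SA = 1256.64
1256.64 in^2


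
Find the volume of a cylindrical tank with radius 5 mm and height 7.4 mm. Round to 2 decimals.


Shape: cylinder
Radius r = 5 mm, Height h = 7.4 mm
Formula: V = pi * r^2 * h
r^2 = 25
V = pi * 25 * 7.4
V = 185 * pi
V = 581.19
581.19 mm^3


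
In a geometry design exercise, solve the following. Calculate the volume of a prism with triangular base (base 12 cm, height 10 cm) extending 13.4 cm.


Shape: triangular prism
Triangle base = 12 cm, triangle height = 10 cm, prism length L = 13.4 cm
Formula: V = (1/2 * b * h_tri) * L
Cross-section area = 0.5 * 12 * 10 = 60
V = 60 * 13.4
V = 804
804 cm^3


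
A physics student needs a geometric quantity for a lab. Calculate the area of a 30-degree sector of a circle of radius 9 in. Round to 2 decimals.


Shape: circular sector
Radius r = 9 in, Angle = 30 degrees
Formula: A = (angle/360) * pi * r^2
r^2 = 81
Fraction of circle = 30/360
A = (30/360) * pi * 81
A = 6.75 * pi
A = 21.21
21.21 in^2


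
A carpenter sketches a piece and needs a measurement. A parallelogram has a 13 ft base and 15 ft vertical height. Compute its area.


Shape: parallelogram
Base b = 13 ft, Height h = 15 ft
Formula: A = b * h
A = 13 * 15
A = 195
195 ft^2


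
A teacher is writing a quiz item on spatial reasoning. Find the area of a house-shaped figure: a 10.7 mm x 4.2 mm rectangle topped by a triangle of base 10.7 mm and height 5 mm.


Composite shape: rectangle + triangle
Rectangle area = 10.7 * 4.2 = 44.94
Triangle area = 0.5 * 10.7 * 5 = 26.75
Total = 44.94 + 26.75
Total = 71.69
71.69 mm^2


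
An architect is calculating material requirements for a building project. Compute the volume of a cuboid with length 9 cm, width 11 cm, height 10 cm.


Shape: rectangular prism
l = 9 cm, w = 11 cm, h = 10 cm
Formula: V = l * w * h
V = 9 * 11 * 10
V = 99 * 10
V = 990
990 cm^3


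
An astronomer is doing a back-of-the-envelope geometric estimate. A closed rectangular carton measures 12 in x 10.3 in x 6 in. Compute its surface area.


Shape: rectangular prism
l = 12 in, w = 10.3 in, h = 6 in
Formula: SA = 2(lw + lh + wh)
lw = 123.6, lh = 72, wh = 61.8
lw + lh + wh = 257.4
SA = 2 * 257.4
SA = 514.8
514.8 in^2


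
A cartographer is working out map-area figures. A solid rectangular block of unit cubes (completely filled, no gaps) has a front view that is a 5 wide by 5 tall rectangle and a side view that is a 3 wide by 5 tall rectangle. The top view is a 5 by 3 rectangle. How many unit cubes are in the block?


Orthographic views of a solid rectangular block:
Front view 5 x 5 -> length = 5, height = 5
Side view 3 x 5 -> width = 3, height = 5 (consistent)
Top view 5 x 3 -> confirms length = 5, width = 3
The block is 5 x 3 x 5.
Total unit cubes = 5 * 3 * 5 = 75
75 unit cubes


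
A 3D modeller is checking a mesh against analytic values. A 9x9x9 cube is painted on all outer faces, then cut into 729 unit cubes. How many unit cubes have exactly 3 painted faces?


Large cube: 9 x 9 x 9, cut into unit cubes.
Cubes with 3 painted faces are at the corners. A cube always has 8 corners.
Count = 8
8 unit cubes


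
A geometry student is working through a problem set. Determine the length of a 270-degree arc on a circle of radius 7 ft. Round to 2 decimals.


Shape: circular arc
Radius r = 7 ft, Angle = 270 degrees
Formula: L = (angle/360) * 2 * pi * r
2 * pi * r = 14 * pi
L = (270/360) * 14 * pi
L = 10.5 * pi
L = 32.99
32.99 ft


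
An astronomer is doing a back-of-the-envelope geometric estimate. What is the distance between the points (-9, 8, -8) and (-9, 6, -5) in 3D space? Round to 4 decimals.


3D distance between two points
P1 = (-9, 8, -8), P2 = (-9, 6, -5)
Formula: d = sqrt((x2-x1)^2 + (y2-y1)^2 + (z2-z1)^2)
dx = -9 - -9 = 0
dy = 6 - 8 = -2
dz = -5 - -8 = 3
dx^2 + dy^2 + dz^2 = 0 + 4 + 9 = 13
d = sqrt(13)
d = 3.6056
3.6056 units


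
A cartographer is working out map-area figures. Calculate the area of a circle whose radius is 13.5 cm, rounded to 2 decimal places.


Shape: circle
Radius r = 13.5 cm
Formula: A = pi * r^2
r^2 = 13.5^2 = 182.25
A = pi * 182.25
A = 572.56
572.56 cm^2


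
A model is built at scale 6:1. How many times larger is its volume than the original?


Linear scale factor k = 6
Rule: under a linear scaling by k, volumes scale by k^3.
k^3 = 6 * 6 * 6
k^3 = 36 * 6
k^3 = 216
Volume scales by a factor of 216.
216 (dimensionless)


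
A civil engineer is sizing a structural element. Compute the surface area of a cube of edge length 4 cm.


Shape: cube
Side s = 4 cm
A cube has 6 square faces.
Formula: SA = 6 * s^2
s^2 = 16
SA = 6 * 16
SA = 96
96 cm^2


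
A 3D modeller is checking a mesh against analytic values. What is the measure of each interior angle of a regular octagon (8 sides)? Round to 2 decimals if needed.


Shape: regular octagon (8 sides)
Formula: interior angle = (n - 2) * 180 / n
(n - 2) = 6
(n - 2) * 180 = 1080
angle = 1080 / 8
angle = 135
135 degrees


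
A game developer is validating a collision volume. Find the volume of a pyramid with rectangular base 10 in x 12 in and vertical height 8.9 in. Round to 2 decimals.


Shape: rectangular pyramid
Base: 10 in x 12 in, Height h = 8.9 in
Formula: V = (1/3) * base_area * h
base_area = 10 * 12 = 120
base_area * h = 120 * 8.9 = 1068
V = 1068 / 3
V = 356
356 in^3


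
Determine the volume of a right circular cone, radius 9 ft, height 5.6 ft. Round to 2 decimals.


Shape: cone
Radius r = 9 ft, Height h = 5.6 ft
Formula: V = (1/3) * pi * r^2 * h
r^2 = 81
pi * r^2 * h = pi * 81 * 5.6 = 453.6 * pi
V = 453.6 * pi / 3
V = 475.01
475.01 ft^3


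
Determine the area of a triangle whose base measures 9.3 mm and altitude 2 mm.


Shape: triangle
Base b = 9.3 mm, Height h = 2 mm
Formula: A = (1/2) * b * h
A = 0.5 * 9.3 * 2
A = 0.5 * 18.6
A = 9.3
9.3 mm^2


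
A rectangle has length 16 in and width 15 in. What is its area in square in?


Shape: rectangle
Length l = 16 in, Width w = 15 in
Formula: A = l * w
A = 16 * 15
A = 240
240 in^2


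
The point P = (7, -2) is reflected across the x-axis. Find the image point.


Transformation: reflection
Original point: (7, -2)
Rule for reflection over the x-axis: (x, y) -> (x, -y)
Apply: (7, -2) -> (7, 2)
(7, 2)


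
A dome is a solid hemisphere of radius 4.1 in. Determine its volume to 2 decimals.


Shape: hemisphere (half of a sphere)
Radius r = 4.1 in
Formula: V = (1/2) * (4/3) * pi * r^3 = (2/3) * pi * r^3
r^3 = 68.921
(2/3) * 68.921 = 45.947333
V = 45.947333 * pi
V = 144.35
144.35 in^3


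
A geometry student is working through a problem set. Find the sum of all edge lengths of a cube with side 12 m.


Shape: cube
Side s = 12 m
A cube has 12 edges, all equal.
Formula: total edge length = 12 * s
Total = 12 * 12
Total = 144
144 m


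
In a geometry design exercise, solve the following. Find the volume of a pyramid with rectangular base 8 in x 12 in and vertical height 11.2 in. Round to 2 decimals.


Shape: rectangular pyramid
Base: 8 in x 12 in, Height h = 11.2 in
Formula: V = (1/3) * base_area * h
base_area = 8 * 12 = 96
base_area * h = 96 * 11.2 = 1075.2
V = 1075.2 / 3
V = 358.4
358.4 in^3


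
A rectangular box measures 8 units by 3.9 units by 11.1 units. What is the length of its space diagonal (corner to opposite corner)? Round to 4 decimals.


Shape: rectangular box (space diagonal)
l = 8 units, w = 3.9 units, h = 11.1 units
Visualize: the diagonal of the base, then a right triangle with that diagonal and the height.
Formula: d = sqrt(l^2 + w^2 + h^2)
l^2 + w^2 + h^2 = 64 + 15.21 + 123.21 = 202.42
d = sqrt(202.42)
d = 14.2274
14.2274 units


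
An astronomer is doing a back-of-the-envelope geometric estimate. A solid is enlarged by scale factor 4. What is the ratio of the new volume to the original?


Linear scale factor k = 4
Rule: under a linear scaling by k, volumes scale by k^3.
k^3 = 4 * 4 * 4
k^3 = 16 * 4
k^3 = 64
Volume scales by a factor of 64.
64 (dimensionless)


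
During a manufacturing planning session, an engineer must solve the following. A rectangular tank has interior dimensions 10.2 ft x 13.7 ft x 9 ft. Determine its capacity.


Shape: rectangular prism
l = 10.2 ft, w = 13.7 ft, h = 9 ft
Formula: V = l * w * h
V = 10.2 * 13.7 * 9
V = 139.74 * 9
V = 1257.66
1257.66 ft^3


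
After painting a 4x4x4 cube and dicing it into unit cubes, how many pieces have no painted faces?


Large cube: 4 x 4 x 4, cut into unit cubes.
n = 4, so n - 2 = 2
Unpainted cubes form the interior (n - 2)^3 block.
(n - 2)^3 = 2^3 = 8
8 unit cubes


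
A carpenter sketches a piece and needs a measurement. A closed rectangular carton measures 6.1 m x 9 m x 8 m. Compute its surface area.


Shape: rectangular prism
l = 6.1 m, w = 9 m, h = 8 m
Formula: SA = 2(lw + lh + wh)
lw = 54.9, lh = 48.8, wh = 72
lw + lh + wh = 175.7
SA = 2 * 175.7
SA = 351.4
351.4 m^2


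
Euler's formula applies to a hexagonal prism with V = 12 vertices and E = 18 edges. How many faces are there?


Polyhedron: hexagonal prism
Euler's formula for convex polyhedra: V - E + F = 2
Given: V = 12 vertices and E = 18 edges
Solve for F:
F = 2 + E - V = 2 + 18 - 12 = 8
8 faces


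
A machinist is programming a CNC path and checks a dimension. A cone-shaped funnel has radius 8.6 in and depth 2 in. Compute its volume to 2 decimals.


Shape: cone
Radius r = 8.6 in, Height h = 2 in
Formula: V = (1/3) * pi * r^2 * h
r^2 = 73.96
pi * r^2 * h = pi * 73.96 * 2 = 147.92 * pi
V = 147.92 * pi / 3
V = 154.9
154.9 in^3


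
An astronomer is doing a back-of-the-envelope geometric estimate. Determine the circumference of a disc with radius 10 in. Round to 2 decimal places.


Shape: circle
Radius r = 10 in
Formula: C = 2 * pi * r
C = 2 * pi * 10
C = 20 * pi
C = 62.83
62.83 in


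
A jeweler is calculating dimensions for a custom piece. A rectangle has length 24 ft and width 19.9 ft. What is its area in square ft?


Shape: rectangle
Length l = 24 ft, Width w = 19.9 ft
Formula: A = l * w
A = 24 * 19.9
A = 477.6
477.6 ft^2


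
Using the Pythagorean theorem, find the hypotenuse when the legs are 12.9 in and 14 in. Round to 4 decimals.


Shape: right triangle
Legs a = 12.9 in, b = 14 in
Formula: c = sqrt(a^2 + b^2)
a^2 = 166.41, b^2 = 196
a^2 + b^2 = 362.41
c = sqrt(362.41)
c = 19.0371
19.0371 in


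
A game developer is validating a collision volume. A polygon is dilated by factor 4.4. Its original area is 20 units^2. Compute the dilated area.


Linear scale factor k = 4.4
Original area = 20 units^2
Rule: under a linear scaling by k, areas scale by k^2.
k^2 = 4.4^2 = 19.36
New area = 20 * 19.36
New area = 387.2
387.2 units^2


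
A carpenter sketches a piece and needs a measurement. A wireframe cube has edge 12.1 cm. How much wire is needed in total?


Shape: cube
Side s = 12.1 cm
A cube has 12 edges, all equal.
Formula: total edge length = 12 * s
Total = 12 * 12.1
Total = 145.2
145.2 cm


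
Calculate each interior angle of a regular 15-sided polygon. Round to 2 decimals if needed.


Shape: regular pentadecagon (15 sides)
Formula: interior angle = (n - 2) * 180 / n
(n - 2) = 13
(n - 2) * 180 = 2340
angle = 2340 / 15
angle = 156
156 degrees


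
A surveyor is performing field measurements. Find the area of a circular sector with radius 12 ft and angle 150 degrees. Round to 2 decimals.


Shape: circular sector
Radius r = 12 ft, Angle = 150 degrees
Formula: A = (angle/360) * pi * r^2
r^2 = 144
Fraction of circle = 150/360
A = (150/360) * pi * 144
A = 60 * pi
A = 188.5
188.5 ft^2


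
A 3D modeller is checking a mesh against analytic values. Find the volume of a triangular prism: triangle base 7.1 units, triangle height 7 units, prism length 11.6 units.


Shape: triangular prism
Triangle base = 7.1 units, triangle height = 7 units, prism length L = 11.6 units
Formula: V = (1/2 * b * h_tri) * L
Cross-section area = 0.5 * 7.1 * 7 = 24.85
V = 24.85 * 11.6
V = 288.26
288.26 units^3


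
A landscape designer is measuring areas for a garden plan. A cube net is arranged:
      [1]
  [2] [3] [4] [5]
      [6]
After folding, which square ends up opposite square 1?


Net: cross layout. Take square 3 as the base (bottom).
Fold the four squares in the horizontal row up around 3: 2 -> left, 4 -> right, 5 wraps to the top.
Fold 1 and 6 up from 3: 1 -> back, 6 -> front.
Opposite pairs are therefore: (1, 6), (2, 4), (3, 5).
Face 1 is opposite face 6.
face 6


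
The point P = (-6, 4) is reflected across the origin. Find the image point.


Transformation: reflection
Original point: (-6, 4)
Rule for reflection through the origin: (x, y) -> (-x, -y)
Apply: (-6, 4) -> (6, -4)
(6, -4)


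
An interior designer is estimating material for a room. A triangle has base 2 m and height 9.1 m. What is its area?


Shape: triangle
Base b = 2 m, Height h = 9.1 m
Formula: A = (1/2) * b * h
A = 0.5 * 2 * 9.1
A = 0.5 * 18.2
A = 9.1
9.1 m^2


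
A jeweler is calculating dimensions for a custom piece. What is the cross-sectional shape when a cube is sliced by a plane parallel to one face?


Solid: cube
Cutting plane: parallel to one face
Visualize the intersection of the plane with the solid's surface.
The boundary of the cut region is a square.
square


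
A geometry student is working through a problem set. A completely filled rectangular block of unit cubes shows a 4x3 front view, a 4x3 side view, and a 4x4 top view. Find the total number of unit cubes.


Orthographic views of a solid rectangular block:
Front view 4 x 3 -> length = 4, height = 3
Side view 4 x 3 -> width = 4, height = 3 (consistent)
Top view 4 x 4 -> confirms length = 4, width = 4
The block is 4 x 4 x 3.
Total unit cubes = 4 * 4 * 3 = 48
48 unit cubes


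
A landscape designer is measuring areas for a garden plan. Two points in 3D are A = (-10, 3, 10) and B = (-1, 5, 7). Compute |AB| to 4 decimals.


3D distance between two points
P1 = (-10, 3, 10), P2 = (-1, 5, 7)
Formula: d = sqrt((x2-x1)^2 + (y2-y1)^2 + (z2-z1)^2)
dx = -1 - -10 = 9
dy = 5 - 3 = 2
dz = 7 - 10 = -3
dx^2 + dy^2 + dz^2 = 81 + 4 + 9 = 94
d = sqrt(94)
d = 9.6954
9.6954 units


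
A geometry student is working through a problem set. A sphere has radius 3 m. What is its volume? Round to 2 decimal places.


Shape: sphere
Radius r = 3 m
Formula: V = (4/3) * pi * r^3
r^3 = 27
(4/3) * 27 = 36
V = 36 * pi
V = 113.1
113.1 m^3


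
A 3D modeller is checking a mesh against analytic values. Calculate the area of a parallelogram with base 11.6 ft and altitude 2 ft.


Shape: parallelogram
Base b = 11.6 ft, Height h = 2 ft
Formula: A = b * h
A = 11.6 * 2
A = 23.2
23.2 ft^2


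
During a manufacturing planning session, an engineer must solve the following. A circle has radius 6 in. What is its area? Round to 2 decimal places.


Shape: circle
Radius r = 6 in
Formula: A = pi * r^2
r^2 = 6^2 = 36
A = pi * 36
A = 113.1
113.1 in^2


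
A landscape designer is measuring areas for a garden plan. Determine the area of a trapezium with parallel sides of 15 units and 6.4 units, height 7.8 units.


Shape: trapezoid
Parallel sides a = 15 units, b = 6.4 units; Height h = 7.8 units
Formula: A = (a + b) * h / 2
a + b = 15 + 6.4 = 21.4
A = 21.4 * 7.8 / 2
A = 166.92 / 2
A = 83.46
83.46 units^2


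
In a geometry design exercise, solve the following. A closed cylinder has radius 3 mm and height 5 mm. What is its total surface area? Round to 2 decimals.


Shape: closed cylinder
Radius r = 3 mm, Height h = 5 mm
Formula: SA = 2*pi*r^2 + 2*pi*r*h = 2*pi*r*(r + h)
r + h = 8
2 * r * (r + h) = 2 * 3 * 8 = 48
SA = 48 * pi
SA = 150.8
150.8 mm^2


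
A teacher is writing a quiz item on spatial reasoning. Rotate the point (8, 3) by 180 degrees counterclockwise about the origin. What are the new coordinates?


Transformation: rotation about the origin
Original point: (8, 3)
Rule for 180 deg: (x, y) -> (-x, -y)
Apply: (8, 3) -> (-8, -3)
(-8, -3)


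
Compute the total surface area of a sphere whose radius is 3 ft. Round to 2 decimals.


Shape: sphere
Radius r = 3 ft
Formula: SA = 4 * pi * r^2
r^2 = 9
SA = 4 * pi * 9
SA = 36 * pi
SA = 113.1
113.1 ft^2


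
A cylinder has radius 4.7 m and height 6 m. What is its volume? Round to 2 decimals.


Shape: cylinder
Radius r = 4.7 m, Height h = 6 m
Formula: V = pi * r^2 * h
r^2 = 22.09
V = pi * 22.09 * 6
V = 132.54 * pi
V = 416.39
416.39 m^3


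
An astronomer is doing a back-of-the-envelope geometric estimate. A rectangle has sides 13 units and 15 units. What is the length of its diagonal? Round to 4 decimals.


Shape: rectangle (diagonal via Pythagoras)
Sides: 13 units and 15 units
Formula: d = sqrt(l^2 + w^2)
l^2 = 169, w^2 = 225
l^2 + w^2 = 394
d = sqrt(394)
d = 19.8494
19.8494 units


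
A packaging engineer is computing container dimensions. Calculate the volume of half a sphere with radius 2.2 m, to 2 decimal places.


Shape: hemisphere (half of a sphere)
Radius r = 2.2 m
Formula: V = (1/2) * (4/3) * pi * r^3 = (2/3) * pi * r^3
r^3 = 10.648
(2/3) * 10.648 = 7.098667
V = 7.098667 * pi
V = 22.3
22.3 m^3


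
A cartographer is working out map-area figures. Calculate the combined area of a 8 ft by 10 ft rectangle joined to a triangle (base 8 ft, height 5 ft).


Composite shape: rectangle + triangle
Rectangle area = 8 * 10 = 80
Triangle area = 0.5 * 8 * 5 = 20
Total = 80 + 20
Total = 100
100 ft^2


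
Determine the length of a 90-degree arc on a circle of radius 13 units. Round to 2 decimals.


Shape: circular arc
Radius r = 13 units, Angle = 90 degrees
Formula: L = (angle/360) * 2 * pi * r
2 * pi * r = 26 * pi
L = (90/360) * 26 * pi
L = 6.5 * pi
L = 20.42
20.42 units


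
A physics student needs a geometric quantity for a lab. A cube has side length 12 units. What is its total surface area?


Shape: cube
Side s = 12 units
A cube has 6 square faces.
Formula: SA = 6 * s^2
s^2 = 144
SA = 6 * 144
SA = 864
864 units^2


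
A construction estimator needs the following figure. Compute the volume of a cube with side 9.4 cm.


Shape: cube
Side s = 9.4 cm
Formula: V = s^3
V = 9.4 * 9.4 * 9.4
V = 88.36 * 9.4
V = 830.584
830.584 cm^3


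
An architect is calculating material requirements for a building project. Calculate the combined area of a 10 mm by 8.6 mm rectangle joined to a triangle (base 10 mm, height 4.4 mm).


Composite shape: rectangle + triangle
Rectangle area = 10 * 8.6 = 86
Triangle area = 0.5 * 10 * 4.4 = 22
Total = 86 + 22
Total = 108
108 mm^2


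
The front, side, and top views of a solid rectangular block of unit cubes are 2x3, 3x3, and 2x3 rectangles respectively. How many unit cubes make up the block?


Orthographic views of a solid rectangular block:
Front view 2 x 3 -> length = 2, height = 3
Side view 3 x 3 -> width = 3, height = 3 (consistent)
Top view 2 x 3 -> confirms length = 2, width = 3
The block is 2 x 3 x 3.
Total unit cubes = 2 * 3 * 3 = 18
18 unit cubes


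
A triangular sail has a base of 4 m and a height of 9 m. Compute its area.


Shape: triangle
Base b = 4 m, Height h = 9 m
Formula: A = (1/2) * b * h
A = 0.5 * 4 * 9
A = 0.5 * 36
A = 18
18 m^2


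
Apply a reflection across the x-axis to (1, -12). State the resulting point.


Transformation: reflection
Original point: (1, -12)
Rule for reflection over the x-axis: (x, y) -> (x, -y)
Apply: (1, -12) -> (1, 12)
(1, 12)


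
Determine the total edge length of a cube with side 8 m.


Shape: cube
Side s = 8 m
A cube has 12 edges, all equal.
Formula: total edge length = 12 * s
Total = 12 * 8
Total = 96
96 m


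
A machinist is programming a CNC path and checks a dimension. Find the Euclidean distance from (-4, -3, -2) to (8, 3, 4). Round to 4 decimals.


3D distance between two points
P1 = (-4, -3, -2), P2 = (8, 3, 4)
Formula: d = sqrt((x2-x1)^2 + (y2-y1)^2 + (z2-z1)^2)
dx = 8 - -4 = 12
dy = 3 - -3 = 6
dz = 4 - -2 = 6
dx^2 + dy^2 + dz^2 = 144 + 36 + 36 = 216
d = sqrt(216)
d = 14.6969
14.6969 units


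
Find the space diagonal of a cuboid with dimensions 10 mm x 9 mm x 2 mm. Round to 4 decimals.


Shape: rectangular box (space diagonal)
l = 10 mm, w = 9 mm, h = 2 mm
Visualize: the diagonal of the base, then a right triangle with that diagonal and the height.
Formula: d = sqrt(l^2 + w^2 + h^2)
l^2 + w^2 + h^2 = 100 + 81 + 4 = 185
d = sqrt(185)
d = 13.6015
13.6015 mm


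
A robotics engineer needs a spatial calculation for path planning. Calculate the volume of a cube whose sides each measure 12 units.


Shape: cube
Side s = 12 units
Formula: V = s^3
V = 12 * 12 * 12
V = 144 * 12
V = 1728
1728 units^3


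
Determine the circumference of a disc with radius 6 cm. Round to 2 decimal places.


Shape: circle
Radius r = 6 cm
Formula: C = 2 * pi * r
C = 2 * pi * 6
C = 12 * pi
C = 37.7
37.7 cm


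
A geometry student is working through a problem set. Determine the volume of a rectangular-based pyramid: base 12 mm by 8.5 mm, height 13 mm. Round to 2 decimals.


Shape: rectangular pyramid
Base: 12 mm x 8.5 mm, Height h = 13 mm
Formula: V = (1/3) * base_area * h
base_area = 12 * 8.5 = 102
base_area * h = 102 * 13 = 1326
V = 1326 / 3
V = 442
442 mm^3


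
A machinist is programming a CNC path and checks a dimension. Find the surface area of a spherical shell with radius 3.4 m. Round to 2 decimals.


Shape: sphere
Radius r = 3.4 m
Formula: SA = 4 * pi * r^2
r^2 = 11.56
SA = 4 * pi * 11.56
SA = 46.24 * pi
SA = 145.27
145.27 m^2


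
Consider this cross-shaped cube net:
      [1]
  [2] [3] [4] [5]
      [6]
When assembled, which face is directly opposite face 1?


Net: cross layout. Take square 3 as the base (bottom).
Fold the four squares in the horizontal row up around 3: 2 -> left, 4 -> right, 5 wraps to the top.
Fold 1 and 6 up from 3: 1 -> back, 6 -> front.
Opposite pairs are therefore: (1, 6), (2, 4), (3, 5).
Face 1 is opposite face 6.
face 6


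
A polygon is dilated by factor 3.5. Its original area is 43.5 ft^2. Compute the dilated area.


Linear scale factor k = 3.5
Original area = 43.5 ft^2
Rule: under a linear scaling by k, areas scale by k^2.
k^2 = 3.5^2 = 12.25
New area = 43.5 * 12.25
New area = 532.875
532.875 ft^2


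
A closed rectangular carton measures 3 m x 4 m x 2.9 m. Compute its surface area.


Shape: rectangular prism
l = 3 m, w = 4 m, h = 2.9 m
Formula: SA = 2(lw + lh + wh)
lw = 12, lh = 8.7, wh = 11.6
lw + lh + wh = 32.3
SA = 2 * 32.3
SA = 64.6
64.6 m^2


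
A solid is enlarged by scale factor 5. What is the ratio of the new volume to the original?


Linear scale factor k = 5
Rule: under a linear scaling by k, volumes scale by k^3.
k^3 = 5 * 5 * 5
k^3 = 25 * 5
k^3 = 125
Volume scales by a factor of 125.
125 (dimensionless)


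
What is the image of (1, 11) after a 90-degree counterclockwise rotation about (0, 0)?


Transformation: rotation about the origin
Original point: (1, 11)
Rule for 90 deg counterclockwise: (x, y) -> (-y, x)
Apply: (1, 11) -> (-11, 1)
(-11, 1)


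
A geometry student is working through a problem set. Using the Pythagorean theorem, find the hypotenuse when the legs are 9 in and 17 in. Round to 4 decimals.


Shape: right triangle
Legs a = 9 in, b = 17 in
Formula: c = sqrt(a^2 + b^2)
a^2 = 81, b^2 = 289
a^2 + b^2 = 370
c = sqrt(370)
c = 19.2354
19.2354 in


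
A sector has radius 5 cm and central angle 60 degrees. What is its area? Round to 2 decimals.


Shape: circular sector
Radius r = 5 cm, Angle = 60 degrees
Formula: A = (angle/360) * pi * r^2
r^2 = 25
Fraction of circle = 60/360
A = (60/360) * pi * 25
A = 4.166667 * pi
A = 13.09
13.09 cm^2


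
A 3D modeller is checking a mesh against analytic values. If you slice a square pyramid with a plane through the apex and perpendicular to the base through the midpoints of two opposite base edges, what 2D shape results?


Solid: square pyramid
Cutting plane: through the apex and perpendicular to the base through the midpoints of two opposite base edges
Visualize the intersection of the plane with the solid's surface.
The boundary of the cut region is a isosceles triangle.
isosceles triangle


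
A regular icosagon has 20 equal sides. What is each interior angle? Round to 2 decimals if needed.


Shape: regular icosagon (20 sides)
Formula: interior angle = (n - 2) * 180 / n
(n - 2) = 18
(n - 2) * 180 = 3240
angle = 3240 / 20
angle = 162
162 degrees


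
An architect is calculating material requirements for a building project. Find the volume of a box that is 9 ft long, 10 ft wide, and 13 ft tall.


Shape: rectangular prism
l = 9 ft, w = 10 ft, h = 13 ft
Formula: V = l * w * h
V = 9 * 10 * 13
V = 90 * 13
V = 1170
1170 ft^3


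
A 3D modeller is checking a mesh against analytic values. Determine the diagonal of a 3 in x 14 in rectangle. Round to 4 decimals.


Shape: rectangle (diagonal via Pythagoras)
Sides: 3 in and 14 in
Formula: d = sqrt(l^2 + w^2)
l^2 = 9, w^2 = 196
l^2 + w^2 = 205
d = sqrt(205)
d = 14.3178
14.3178 in


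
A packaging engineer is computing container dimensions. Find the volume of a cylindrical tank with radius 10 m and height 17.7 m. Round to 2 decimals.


Shape: cylinder
Radius r = 10 m, Height h = 17.7 m
Formula: V = pi * r^2 * h
r^2 = 100
V = pi * 100 * 17.7
V = 1770 * pi
V = 5560.62
5560.62 m^3


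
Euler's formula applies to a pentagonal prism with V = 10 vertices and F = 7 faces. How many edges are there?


Polyhedron: pentagonal prism
Euler's formula for convex polyhedra: V - E + F = 2
Given: V = 10 vertices and F = 7 faces
Solve for E:
E = V + F - 2 = 10 + 7 - 2 = 15
15 edges


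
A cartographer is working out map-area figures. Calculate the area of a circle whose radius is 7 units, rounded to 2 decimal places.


Shape: circle
Radius r = 7 units
Formula: A = pi * r^2
r^2 = 7^2 = 49
A = pi * 49
A = 153.94
153.94 units^2


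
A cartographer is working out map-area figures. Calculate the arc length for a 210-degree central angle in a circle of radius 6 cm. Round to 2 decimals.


Shape: circular arc
Radius r = 6 cm, Angle = 210 degrees
Formula: L = (angle/360) * 2 * pi * r
2 * pi * r = 12 * pi
L = (210/360) * 12 * pi
L = 7 * pi
L = 21.99
21.99 cm


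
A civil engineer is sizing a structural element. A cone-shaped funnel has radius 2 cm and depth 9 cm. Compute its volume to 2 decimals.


Shape: cone
Radius r = 2 cm, Height h = 9 cm
Formula: V = (1/3) * pi * r^2 * h
r^2 = 4
pi * r^2 * h = pi * 4 * 9 = 36 * pi
V = 36 * pi / 3
V = 37.7
37.7 cm^3


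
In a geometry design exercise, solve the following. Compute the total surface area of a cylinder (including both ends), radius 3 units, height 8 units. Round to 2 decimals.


Shape: closed cylinder
Radius r = 3 units, Height h = 8 units
Formula: SA = 2*pi*r^2 + 2*pi*r*h = 2*pi*r*(r + h)
r + h = 11
2 * r * (r + h) = 2 * 3 * 11 = 66
SA = 66 * pi
SA = 207.35
207.35 units^2


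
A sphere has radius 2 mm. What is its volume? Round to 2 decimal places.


Shape: sphere
Radius r = 2 mm
Formula: V = (4/3) * pi * r^3
r^3 = 8
(4/3) * 8 = 10.666667
V = 10.666667 * pi
V = 33.51
33.51 mm^3


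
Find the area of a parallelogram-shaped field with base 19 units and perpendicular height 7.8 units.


Shape: parallelogram
Base b = 19 units, Height h = 7.8 units
Formula: A = b * h
A = 19 * 7.8
A = 148.2
148.2 units^2


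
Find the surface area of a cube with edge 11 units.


Shape: cube
Side s = 11 units
A cube has 6 square faces.
Formula: SA = 6 * s^2
s^2 = 121
SA = 6 * 121
SA = 726
726 units^2


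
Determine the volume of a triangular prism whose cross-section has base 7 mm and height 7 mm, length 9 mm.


Shape: triangular prism
Triangle base = 7 mm, triangle height = 7 mm, prism length L = 9 mm
Formula: V = (1/2 * b * h_tri) * L
Cross-section area = 0.5 * 7 * 7 = 24.5
V = 24.5 * 9
V = 220.5
220.5 mm^3


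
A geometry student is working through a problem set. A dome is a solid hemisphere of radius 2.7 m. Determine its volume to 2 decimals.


Shape: hemisphere (half of a sphere)
Radius r = 2.7 m
Formula: V = (1/2) * (4/3) * pi * r^3 = (2/3) * pi * r^3
r^3 = 19.683
(2/3) * 19.683 = 13.122
V = 13.122 * pi
V = 41.22
41.22 m^3


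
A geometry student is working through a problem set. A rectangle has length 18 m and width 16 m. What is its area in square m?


Shape: rectangle
Length l = 18 m, Width w = 16 m
Formula: A = l * w
A = 18 * 16
A = 288
288 m^2


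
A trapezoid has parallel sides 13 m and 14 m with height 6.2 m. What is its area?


Shape: trapezoid
Parallel sides a = 13 m, b = 14 m; Height h = 6.2 m
Formula: A = (a + b) * h / 2
a + b = 13 + 14 = 27
A = 27 * 6.2 / 2
A = 167.4 / 2
A = 83.7
83.7 m^2


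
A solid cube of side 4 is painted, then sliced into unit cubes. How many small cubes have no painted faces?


Large cube: 4 x 4 x 4, cut into unit cubes.
n = 4, so n - 2 = 2
Unpainted cubes form the interior (n - 2)^3 block.
(n - 2)^3 = 2^3 = 8
8 unit cubes


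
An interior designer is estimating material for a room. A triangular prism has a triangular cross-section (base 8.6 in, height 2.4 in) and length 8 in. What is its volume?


Shape: triangular prism
Triangle base = 8.6 in, triangle height = 2.4 in, prism length L = 8 in
Formula: V = (1/2 * b * h_tri) * L
Cross-section area = 0.5 * 8.6 * 2.4 = 10.32
V = 10.32 * 8
V = 82.56
82.56 in^3


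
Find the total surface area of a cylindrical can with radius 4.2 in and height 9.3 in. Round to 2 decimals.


Shape: closed cylinder
Radius r = 4.2 in, Height h = 9.3 in
Formula: SA = 2*pi*r^2 + 2*pi*r*h = 2*pi*r*(r + h)
r + h = 13.5
2 * r * (r + h) = 2 * 4.2 * 13.5 = 113.4
SA = 113.4 * pi
SA = 356.26
356.26 in^2


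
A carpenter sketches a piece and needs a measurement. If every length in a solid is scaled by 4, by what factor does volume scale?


Linear scale factor k = 4
Rule: under a linear scaling by k, volumes scale by k^3.
k^3 = 4 * 4 * 4
k^3 = 16 * 4
k^3 = 64
Volume scales by a factor of 64.
64 (dimensionless)


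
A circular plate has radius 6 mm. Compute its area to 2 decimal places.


Shape: circle
Radius r = 6 mm
Formula: A = pi * r^2
r^2 = 6^2 = 36
A = pi * 36
A = 113.1
113.1 mm^2


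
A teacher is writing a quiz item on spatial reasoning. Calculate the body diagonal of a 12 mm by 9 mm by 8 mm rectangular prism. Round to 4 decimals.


Shape: rectangular box (space diagonal)
l = 12 mm, w = 9 mm, h = 8 mm
Visualize: the diagonal of the base, then a right triangle with that diagonal and the height.
Formula: d = sqrt(l^2 + w^2 + h^2)
l^2 + w^2 + h^2 = 144 + 81 + 64 = 289
d = sqrt(289)
d = 17.0
17 mm


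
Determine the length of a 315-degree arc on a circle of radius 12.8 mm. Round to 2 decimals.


Shape: circular arc
Radius r = 12.8 mm, Angle = 315 degrees
Formula: L = (angle/360) * 2 * pi * r
2 * pi * r = 25.6 * pi
L = (315/360) * 25.6 * pi
L = 22.4 * pi
L = 70.37
70.37 mm


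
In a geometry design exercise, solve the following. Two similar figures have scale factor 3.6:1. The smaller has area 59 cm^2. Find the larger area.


Linear scale factor k = 3.6
Original area = 59 cm^2
Rule: under a linear scaling by k, areas scale by k^2.
k^2 = 3.6^2 = 12.96
New area = 59 * 12.96
New area = 764.64
764.64 cm^2


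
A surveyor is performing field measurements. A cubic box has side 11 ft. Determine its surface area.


Shape: cube
Side s = 11 ft
A cube has 6 square faces.
Formula: SA = 6 * s^2
s^2 = 121
SA = 6 * 121
SA = 726
726 ft^2


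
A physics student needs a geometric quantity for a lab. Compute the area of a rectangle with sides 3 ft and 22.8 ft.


Shape: rectangle
Length l = 3 ft, Width w = 22.8 ft
Formula: A = l * w
A = 3 * 22.8
A = 68.4
68.4 ft^2


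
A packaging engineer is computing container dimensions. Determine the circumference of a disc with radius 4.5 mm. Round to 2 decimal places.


Shape: circle
Radius r = 4.5 mm
Formula: C = 2 * pi * r
C = 2 * pi * 4.5
C = 9 * pi
C = 28.27
28.27 mm


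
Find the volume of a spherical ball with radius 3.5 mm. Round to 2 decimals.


Shape: sphere
Radius r = 3.5 mm
Formula: V = (4/3) * pi * r^3
r^3 = 42.875
(4/3) * 42.875 = 57.166667
V = 57.166667 * pi
V = 179.59
179.59 mm^3


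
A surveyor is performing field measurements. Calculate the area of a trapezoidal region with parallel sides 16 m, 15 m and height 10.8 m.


Shape: trapezoid
Parallel sides a = 16 m, b = 15 m; Height h = 10.8 m
Formula: A = (a + b) * h / 2
a + b = 16 + 15 = 31
A = 31 * 10.8 / 2
A = 334.8 / 2
A = 167.4
167.4 m^2


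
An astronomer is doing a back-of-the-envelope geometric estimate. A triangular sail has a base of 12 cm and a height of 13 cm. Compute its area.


Shape: triangle
Base b = 12 cm, Height h = 13 cm
Formula: A = (1/2) * b * h
A = 0.5 * 12 * 13
A = 0.5 * 156
A = 78
78 cm^2


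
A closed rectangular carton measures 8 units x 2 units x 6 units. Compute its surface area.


Shape: rectangular prism
l = 8 units, w = 2 units, h = 6 units
Formula: SA = 2(lw + lh + wh)
lw = 16, lh = 48, wh = 12
lw + lh + wh = 76
SA = 2 * 76
SA = 152
152 units^2


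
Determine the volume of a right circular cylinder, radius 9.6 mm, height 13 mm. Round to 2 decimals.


Shape: cylinder
Radius r = 9.6 mm, Height h = 13 mm
Formula: V = pi * r^2 * h
r^2 = 92.16
V = pi * 92.16 * 13
V = 1198.08 * pi
V = 3763.88
3763.88 mm^3


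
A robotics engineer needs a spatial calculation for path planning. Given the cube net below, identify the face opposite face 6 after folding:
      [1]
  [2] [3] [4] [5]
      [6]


Net: cross layout. Take square 3 as the base (bottom).
Fold the four squares in the horizontal row up around 3: 2 -> left, 4 -> right, 5 wraps to the top.
Fold 1 and 6 up from 3: 1 -> back, 6 -> front.
Opposite pairs are therefore: (1, 6), (2, 4), (3, 5).
Face 6 is opposite face 1.
face 1
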